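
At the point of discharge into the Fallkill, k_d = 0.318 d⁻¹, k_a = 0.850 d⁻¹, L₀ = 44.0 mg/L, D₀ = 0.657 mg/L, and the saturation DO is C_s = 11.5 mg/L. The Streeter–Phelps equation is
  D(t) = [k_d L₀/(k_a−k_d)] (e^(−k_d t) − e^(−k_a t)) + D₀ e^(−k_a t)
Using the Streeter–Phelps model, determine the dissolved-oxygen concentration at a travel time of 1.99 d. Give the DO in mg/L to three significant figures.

DO ≈ 2.26 mg/L

k_d L₀/(k_a−k_d) = 0.318×44.0/(0.850−0.318) = 13.99/0.5320 = 26.30 mg/L.
e^(−k_d t) = e^(−0.318×1.990) = 0.5311; e^(−k_a t) = e^(−0.850×1.990) = 0.1842.
D = 26.30 × (0.5311 − 0.1842) + 0.657 × 0.1842 = 9.122 + 0.1210 = 9.243 mg/L.
DO = C_s − D = 11.5 − 9.243 = 2.257 mg/L.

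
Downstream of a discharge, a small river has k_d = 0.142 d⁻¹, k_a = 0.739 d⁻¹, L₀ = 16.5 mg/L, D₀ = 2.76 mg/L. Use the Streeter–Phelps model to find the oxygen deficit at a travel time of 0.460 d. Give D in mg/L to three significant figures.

k_d L₀/(k_a−k_d) = 0.142×16.5/(0.739−0.142) = 2.343/0.5970 = 3.925 mg/L.
e^(−k_d t) = e^(−0.142×0.4600) = 0.9368; e^(−k_a t) = e^(−0.739×0.4600) = 0.7118.
D = 3.925 × (0.9368 − 0.7118) + 2.76 × 0.7118 = 0.8829 + 1.965 = 2.847 mg/L.

D ≈ 2.85 mg/L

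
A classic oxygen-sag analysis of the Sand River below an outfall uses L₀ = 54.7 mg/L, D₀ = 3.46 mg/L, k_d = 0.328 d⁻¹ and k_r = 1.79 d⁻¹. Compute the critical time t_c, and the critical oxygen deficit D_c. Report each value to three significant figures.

t_c ≈ 0.934 d; D_c ≈ 7.38 mg/L

At the critical point dD/dt = 0, so k_d L₀ e^(−k_d t) = k_r D. Substituting D(t) from the Streeter–Phelps equation and solving for t gives
t_c = ln[(k_r/k_d)(1 − D₀(k_r−k_d)/(k_d L₀))] / (k_r−k_d).
Here k_r−k_d = 1.462 d⁻¹ and 1 − D₀(k_r−k_d)/(k_d L₀) = 1 − 3.46×1.462/(0.328×54.7) = 0.7181, so
t_c = ln(5.457 × 0.7181) / 1.462 = 1.366 / 1.462 = 0.9342 d.
L(t_c) = L₀ e^(−k_d t_c) = 54.7 × 0.7361 = 40.26 mg/L, and at the critical point k_r D_c = k_d L, so D_c = (0.328/1.79) × 40.26 = 7.378 mg/L.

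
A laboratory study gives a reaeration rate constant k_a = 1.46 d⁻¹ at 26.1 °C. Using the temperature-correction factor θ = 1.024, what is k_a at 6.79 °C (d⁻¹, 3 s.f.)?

k_a(T₂) = k_a(T₁) · θ^(T₂−T₁) = 1.46 × 1.024^(6.79−26.1)
= 1.46 × 1.024^-19.3 = 1.46 × 0.6326 = 0.9236 d⁻¹.

k_a ≈ 0.924 d⁻¹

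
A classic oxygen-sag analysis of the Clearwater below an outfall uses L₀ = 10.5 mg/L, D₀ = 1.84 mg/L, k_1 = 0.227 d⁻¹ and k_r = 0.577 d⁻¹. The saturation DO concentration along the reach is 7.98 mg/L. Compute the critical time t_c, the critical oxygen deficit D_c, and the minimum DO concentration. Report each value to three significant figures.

With k_r/k_1 = 2.542 and 1 − D₀(k_r−k_1)/(k_1 L₀) = 0.7298,
t_c = ln(2.542 × 0.7298) / (0.577 − 0.227) = ln(1.855) / 0.3500 = 0.6179/0.3500 = 1.765 d.
L(t_c) = L₀ e^(−k_1 t_c) = 10.5 × 0.6698 = 7.033 mg/L, and at the critical point k_r D_c = k_1 L, so D_c = (0.227/0.577) × 7.033 = 2.767 mg/L.
Minimum DO = C_s − D_c = 7.98 − 2.767 = 5.213 mg/L.

t_c ≈ 1.77 d; D_c ≈ 2.77 mg/L; min DO ≈ 5.21 mg/L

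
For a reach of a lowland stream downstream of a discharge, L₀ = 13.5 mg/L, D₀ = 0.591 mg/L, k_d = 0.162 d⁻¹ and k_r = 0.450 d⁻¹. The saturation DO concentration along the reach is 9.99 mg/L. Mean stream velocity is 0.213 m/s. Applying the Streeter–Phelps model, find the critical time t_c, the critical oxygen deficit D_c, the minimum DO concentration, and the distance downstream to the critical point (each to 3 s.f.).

t_c = [1/(k_r−k_d)] ln[(k_r/k_d)(1 − D₀(k_r−k_d)/(k_d L₀))]
= [1/(0.450−0.162)] ln[(0.450/0.162)(1 − 0.591×0.2880/(0.162×13.5))]
= (1/0.2880) ln[2.778 × 0.9222] = 3.472 × ln(2.562) = 3.472 × 0.9406 = 3.266 d.
D_c = (k_d/k_r) L₀ e^(−k_d t_c) = (0.162/0.450) × 13.5 × e^(−0.162×3.266) = 0.3600 × 13.5 × 0.5891 = 2.863 mg/L.
Minimum DO = C_s − D_c = 9.99 − 2.863 = 7.127 mg/L.
x_c = v t_c = 0.213 m/s × 3.266 d × 86400 s/d = 60110 m ≈ 60.1 km.

t_c ≈ 3.27 d; D_c ≈ 2.86 mg/L; min DO ≈ 7.13 mg/L; x_c ≈ 60.1 km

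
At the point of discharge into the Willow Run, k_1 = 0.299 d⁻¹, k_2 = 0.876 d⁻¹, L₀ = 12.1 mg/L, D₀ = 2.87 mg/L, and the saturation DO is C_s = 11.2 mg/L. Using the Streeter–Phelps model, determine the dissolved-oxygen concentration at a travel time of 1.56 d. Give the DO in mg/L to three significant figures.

DO ≈ 8.13 mg/L

k_1 L₀/(k_2−k_1) = 0.299×12.1/(0.876−0.299) = 3.618/0.5770 = 6.270 mg/L.
e^(−k_1 t) = e^(−0.299×1.560) = 0.6272; e^(−k_2 t) = e^(−0.876×1.560) = 0.2550.
D = 6.270 × (0.6272 − 0.2550) + 2.87 × 0.2550 = 2.334 + 0.7318 = 3.066 mg/L.
DO = C_s − D = 11.2 − 3.066 = 8.134 mg/L.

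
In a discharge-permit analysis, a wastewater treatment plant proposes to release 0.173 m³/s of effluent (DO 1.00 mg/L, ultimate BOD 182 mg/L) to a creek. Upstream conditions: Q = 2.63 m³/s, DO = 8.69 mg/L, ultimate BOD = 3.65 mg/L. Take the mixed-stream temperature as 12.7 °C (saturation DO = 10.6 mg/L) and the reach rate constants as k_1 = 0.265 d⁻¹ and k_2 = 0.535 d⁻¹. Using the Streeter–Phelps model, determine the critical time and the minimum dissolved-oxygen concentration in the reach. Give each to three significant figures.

Mixed DO = (2.63×8.69 + 0.173×1.00)/(2.63+0.173) = 23.03/2.803 = 8.215 mg/L.
Mixed L₀ = (2.63×3.65 + 0.173×182)/(2.803) = 41.09/2.803 = 14.66 mg/L.
Initial deficit D₀ = C_s − DO₀ = 10.6 − 8.215 = 2.385 mg/L.
t_c = (1/0.2700) ln[(0.535/0.265)(1 − 2.385×0.2700/(0.265×14.66))] = 3.704 × ln(1.684) = 1.931 d.
D_c = (0.265/0.535) × 14.66 × e^(−0.265×1.931) = 0.4953 × 14.66 × 0.5995 = 4.353 mg/L.
Minimum DO = 10.6 − 4.353 = 6.247 mg/L.

t_c ≈ 1.93 d; minimum DO ≈ 6.25 mg/L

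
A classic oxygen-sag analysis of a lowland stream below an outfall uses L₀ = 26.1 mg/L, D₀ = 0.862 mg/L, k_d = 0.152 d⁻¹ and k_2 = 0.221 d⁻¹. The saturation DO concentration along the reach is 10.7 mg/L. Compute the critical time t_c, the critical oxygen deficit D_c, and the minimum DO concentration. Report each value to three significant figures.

t_c ≈ 5.21 d; D_c ≈ 8.14 mg/L; min DO ≈ 2.56 mg/L

At the critical point dD/dt = 0, so k_d L₀ e^(−k_d t) = k_2 D. Substituting D(t) from the Streeter–Phelps equation and solving for t gives
t_c = ln[(k_2/k_d)(1 − D₀(k_2−k_d)/(k_d L₀))] / (k_2−k_d).
Here k_2−k_d = 0.06900 d⁻¹ and 1 − D₀(k_2−k_d)/(k_d L₀) = 1 − 0.862×0.06900/(0.152×26.1) = 0.9850, so
t_c = ln(1.454 × 0.9850) / 0.06900 = 0.3592 / 0.06900 = 5.205 d.
D_c = (k_d/k_2) L₀ e^(−k_d t_c) = (0.152/0.221) × 26.1 × e^(−0.152×5.205) = 0.6878 × 26.1 × 0.4533 = 8.137 mg/L.
Minimum DO = C_s − D_c = 10.7 − 8.137 = 2.563 mg/L.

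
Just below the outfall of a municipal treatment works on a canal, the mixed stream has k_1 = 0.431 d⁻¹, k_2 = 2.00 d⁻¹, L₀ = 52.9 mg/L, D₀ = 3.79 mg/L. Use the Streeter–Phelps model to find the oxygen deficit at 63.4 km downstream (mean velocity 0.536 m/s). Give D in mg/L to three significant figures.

D ≈ 7.36 mg/L

Travel time t = x/v = 63.4 km / (0.536 m/s) = 63400 m / 0.536 m/s = 118300 s = 1.369 d.
k_1 L₀/(k_2−k_1) = 0.431×52.9/(2.00−0.431) = 22.80/1.569 = 14.53 mg/L.
e^(−k_1 t) = e^(−0.431×1.369) = 0.5543; e^(−k_2 t) = e^(−2.00×1.369) = 0.06470.
D = 14.53 × (0.5543 − 0.06470) + 3.79 × 0.06470 = 7.115 + 0.2452 = 7.360 mg/L.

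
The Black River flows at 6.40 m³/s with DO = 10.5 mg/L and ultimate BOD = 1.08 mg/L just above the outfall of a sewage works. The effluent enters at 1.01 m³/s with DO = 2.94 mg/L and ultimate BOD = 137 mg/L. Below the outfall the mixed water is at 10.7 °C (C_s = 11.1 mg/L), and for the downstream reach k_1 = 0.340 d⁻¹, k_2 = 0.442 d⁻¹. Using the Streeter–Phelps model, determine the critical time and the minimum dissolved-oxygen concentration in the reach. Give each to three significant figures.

t_c ≈ 2.32 d; minimum DO ≈ 4.26 mg/L

Mixed DO = (6.40×10.5 + 1.01×2.94)/(6.40+1.01) = 70.17/7.410 = 9.470 mg/L.
Mixed L₀ = (6.40×1.08 + 1.01×137)/(7.410) = 145.3/7.410 = 19.61 mg/L.
Initial deficit D₀ = C_s − DO₀ = 11.1 − 9.470 = 1.630 mg/L.
t_c = (1/0.1020) ln[(0.442/0.340)(1 − 1.630×0.1020/(0.340×19.61))] = 9.804 × ln(1.268) = 2.325 d.
D_c = (0.340/0.442) × 19.61 × e^(−0.340×2.325) = 0.7692 × 19.61 × 0.4537 = 6.842 mg/L.
Minimum DO = 11.1 − 6.842 = 4.258 mg/L.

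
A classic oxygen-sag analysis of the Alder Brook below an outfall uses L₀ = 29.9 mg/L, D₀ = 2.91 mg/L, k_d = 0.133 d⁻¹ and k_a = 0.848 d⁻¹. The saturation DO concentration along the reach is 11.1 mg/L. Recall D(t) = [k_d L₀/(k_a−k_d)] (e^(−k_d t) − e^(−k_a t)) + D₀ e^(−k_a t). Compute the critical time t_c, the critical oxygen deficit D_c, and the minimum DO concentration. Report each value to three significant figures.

At the critical point dD/dt = 0, so k_d L₀ e^(−k_d t) = k_a D. Substituting D(t) from the Streeter–Phelps equation and solving for t gives
t_c = ln[(k_a/k_d)(1 − D₀(k_a−k_d)/(k_d L₀))] / (k_a−k_d).
Here k_a−k_d = 0.7150 d⁻¹ and 1 − D₀(k_a−k_d)/(k_d L₀) = 1 − 2.91×0.7150/(0.133×29.9) = 0.4768, so
t_c = ln(6.376 × 0.4768) / 0.7150 = 1.112 / 0.7150 = 1.555 d.
L(t_c) = L₀ e^(−k_d t_c) = 29.9 × 0.8132 = 24.31 mg/L, and at the critical point k_a D_c = k_d L, so D_c = (0.133/0.848) × 24.31 = 3.813 mg/L.
Minimum DO = C_s − D_c = 11.1 − 3.813 = 7.287 mg/L.

t_c ≈ 1.56 d; D_c ≈ 3.81 mg/L; min DO ≈ 7.29 mg/L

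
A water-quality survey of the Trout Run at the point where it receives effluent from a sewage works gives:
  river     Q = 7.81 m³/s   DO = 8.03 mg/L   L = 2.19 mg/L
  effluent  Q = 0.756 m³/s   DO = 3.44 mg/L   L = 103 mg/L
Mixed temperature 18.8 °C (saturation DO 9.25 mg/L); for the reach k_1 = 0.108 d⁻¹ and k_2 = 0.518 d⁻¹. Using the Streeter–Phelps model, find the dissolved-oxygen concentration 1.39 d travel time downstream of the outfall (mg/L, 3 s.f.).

DO ≈ 7.37 mg/L

Mixed DO = (7.81×8.03 + 0.756×3.44)/(7.81+0.756) = 65.31/8.566 = 7.625 mg/L.
Mixed L₀ = (7.81×2.19 + 0.756×103)/(8.566) = 94.97/8.566 = 11.09 mg/L.
Initial deficit D₀ = C_s − DO₀ = 9.25 − 7.625 = 1.625 mg/L.
D(1.39) = [0.108×11.09/(0.518−0.108)](e^(−0.108×1.39) − e^(−0.518×1.39)) + 1.625 e^(−0.518×1.39)
= 2.920 × (0.8606 − 0.4867) + 1.625 × 0.4867 = 1.883 mg/L.
DO = 9.25 − 1.883 = 7.367 mg/L.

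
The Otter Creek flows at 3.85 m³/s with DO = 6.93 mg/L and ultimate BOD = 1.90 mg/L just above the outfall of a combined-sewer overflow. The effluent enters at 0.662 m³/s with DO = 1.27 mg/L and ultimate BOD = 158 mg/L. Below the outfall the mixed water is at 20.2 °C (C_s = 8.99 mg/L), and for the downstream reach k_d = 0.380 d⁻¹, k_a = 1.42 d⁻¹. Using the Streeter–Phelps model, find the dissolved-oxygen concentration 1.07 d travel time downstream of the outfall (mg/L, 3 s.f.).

DO ≈ 4.31 mg/L

Mixed DO = (3.85×6.93 + 0.662×1.27)/(3.85+0.662) = 27.52/4.512 = 6.100 mg/L.
Mixed L₀ = (3.85×1.90 + 0.662×158)/(4.512) = 111.9/4.512 = 24.80 mg/L.
Initial deficit D₀ = C_s − DO₀ = 8.99 − 6.100 = 2.890 mg/L.
D(1.07) = [0.380×24.80/(1.42−0.380)](e^(−0.380×1.07) − e^(−1.42×1.07)) + 2.890 e^(−1.42×1.07)
= 9.063 × (0.6659 − 0.2188) + 2.890 × 0.2188 = 4.684 mg/L.
DO = 8.99 − 4.684 = 4.306 mg/L.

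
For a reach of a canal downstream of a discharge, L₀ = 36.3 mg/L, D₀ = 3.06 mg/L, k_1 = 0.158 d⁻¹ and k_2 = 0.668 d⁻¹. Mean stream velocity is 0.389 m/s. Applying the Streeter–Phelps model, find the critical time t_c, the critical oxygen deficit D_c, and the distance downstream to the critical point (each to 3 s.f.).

With k_2/k_1 = 4.228 and 1 − D₀(k_2−k_1)/(k_1 L₀) = 0.7279,
t_c = ln(4.228 × 0.7279) / (0.668 − 0.158) = ln(3.077) / 0.5100 = 1.124/0.5100 = 2.204 d.
D_c = (k_1/k_2) L₀ e^(−k_1 t_c) = (0.158/0.668) × 36.3 × e^(−0.158×2.204) = 0.2365 × 36.3 × 0.7059 = 6.061 mg/L.
x_c = v t_c = 0.389 m/s × 2.204 d × 86400 s/d = 74080 m ≈ 74.1 km.

t_c ≈ 2.20 d; D_c ≈ 6.06 mg/L; x_c ≈ 74.1 km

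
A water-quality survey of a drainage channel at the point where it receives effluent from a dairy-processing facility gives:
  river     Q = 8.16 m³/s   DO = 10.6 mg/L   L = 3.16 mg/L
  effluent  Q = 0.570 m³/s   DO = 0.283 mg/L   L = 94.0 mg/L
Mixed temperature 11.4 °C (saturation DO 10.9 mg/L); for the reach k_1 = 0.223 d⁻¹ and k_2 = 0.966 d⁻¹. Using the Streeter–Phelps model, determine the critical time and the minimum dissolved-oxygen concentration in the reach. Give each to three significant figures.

t_c ≈ 1.38 d; minimum DO ≈ 9.36 mg/L

Mixed DO = (8.16×10.6 + 0.570×0.283)/(8.16+0.570) = 86.66/8.730 = 9.926 mg/L.
Mixed L₀ = (8.16×3.16 + 0.570×94.0)/(8.730) = 79.37/8.730 = 9.091 mg/L.
Initial deficit D₀ = C_s − DO₀ = 10.9 − 9.926 = 0.9736 mg/L.
t_c = (1/0.7430) ln[(0.966/0.223)(1 − 0.9736×0.7430/(0.223×9.091))] = 1.346 × ln(2.786) = 1.379 d.
D_c = (0.223/0.966) × 9.091 × e^(−0.223×1.379) = 0.2308 × 9.091 × 0.7353 = 1.543 mg/L.
Minimum DO = 10.9 − 1.543 = 9.357 mg/L.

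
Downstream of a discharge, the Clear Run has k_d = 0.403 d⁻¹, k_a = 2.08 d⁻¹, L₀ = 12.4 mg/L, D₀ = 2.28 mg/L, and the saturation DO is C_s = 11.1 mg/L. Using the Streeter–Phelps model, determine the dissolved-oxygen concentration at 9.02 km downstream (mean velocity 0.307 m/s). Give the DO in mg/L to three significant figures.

DO ≈ 8.85 mg/L

Travel time t = x/v = 9.02 km / (0.307 m/s) = 9020 m / 0.307 m/s = 29380 s = 0.3401 d.
k_d L₀/(k_a−k_d) = 0.403×12.4/(2.08−0.403) = 4.997/1.677 = 2.980 mg/L.
e^(−k_d t) = e^(−0.403×0.3401) = 0.8719; e^(−k_a t) = e^(−2.08×0.3401) = 0.4930.
D = 2.980 × (0.8719 − 0.4930) + 2.28 × 0.4930 = 1.129 + 1.124 = 2.253 mg/L.
DO = C_s − D = 11.1 − 2.253 = 8.847 mg/L.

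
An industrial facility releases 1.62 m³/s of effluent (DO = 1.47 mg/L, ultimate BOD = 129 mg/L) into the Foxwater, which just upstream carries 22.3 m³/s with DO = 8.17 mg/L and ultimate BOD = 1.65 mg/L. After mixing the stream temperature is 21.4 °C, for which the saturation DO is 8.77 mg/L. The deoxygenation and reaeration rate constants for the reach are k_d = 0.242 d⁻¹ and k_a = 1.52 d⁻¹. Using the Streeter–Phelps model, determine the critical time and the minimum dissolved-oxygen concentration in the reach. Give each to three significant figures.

Mixed DO = (22.3×8.17 + 1.62×1.47)/(22.3+1.62) = 184.6/23.92 = 7.716 mg/L.
Mixed L₀ = (22.3×1.65 + 1.62×129)/(23.92) = 245.8/23.92 = 10.27 mg/L.
Initial deficit D₀ = C_s − DO₀ = 8.77 − 7.716 = 1.054 mg/L.
t_c = (1/1.278) ln[(1.52/0.242)(1 − 1.054×1.278/(0.242×10.27))] = 0.7825 × ln(2.879) = 0.8275 d.
D_c = (0.242/1.52) × 10.27 × e^(−0.242×0.8275) = 0.1592 × 10.27 × 0.8185 = 1.339 mg/L.
Minimum DO = 8.77 − 1.339 = 7.431 mg/L.

t_c ≈ 0.827 d; minimum DO ≈ 7.43 mg/L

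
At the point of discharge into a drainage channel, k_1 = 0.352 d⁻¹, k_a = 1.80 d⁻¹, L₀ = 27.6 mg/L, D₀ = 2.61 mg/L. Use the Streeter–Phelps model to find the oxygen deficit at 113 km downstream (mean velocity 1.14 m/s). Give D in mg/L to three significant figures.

Travel time t = x/v = 113 km / (1.14 m/s) = 113000 m / 1.14 m/s = 99120 s = 1.147 d.
k_1 L₀/(k_a−k_1) = 0.352×27.6/(1.80−0.352) = 9.715/1.448 = 6.709 mg/L.
e^(−k_1 t) = e^(−0.352×1.147) = 0.6678; e^(−k_a t) = e^(−1.80×1.147) = 0.1268.
D = 6.709 × (0.6678 − 0.1268) + 2.61 × 0.1268 = 3.629 + 0.3310 = 3.960 mg/L.

D ≈ 3.96 mg/L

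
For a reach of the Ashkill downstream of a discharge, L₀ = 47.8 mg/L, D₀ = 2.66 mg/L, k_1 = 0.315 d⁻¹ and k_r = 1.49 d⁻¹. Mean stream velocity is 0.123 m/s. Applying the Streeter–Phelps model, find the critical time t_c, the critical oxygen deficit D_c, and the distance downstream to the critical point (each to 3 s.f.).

At the critical point dD/dt = 0, so k_1 L₀ e^(−k_1 t) = k_r D. Substituting D(t) from the Streeter–Phelps equation and solving for t gives
t_c = ln[(k_r/k_1)(1 − D₀(k_r−k_1)/(k_1 L₀))] / (k_r−k_1).
Here k_r−k_1 = 1.175 d⁻¹ and 1 − D₀(k_r−k_1)/(k_1 L₀) = 1 − 2.66×1.175/(0.315×47.8) = 0.7924, so
t_c = ln(4.730 × 0.7924) / 1.175 = 1.321 / 1.175 = 1.125 d.
L(t_c) = L₀ e^(−k_1 t_c) = 47.8 × 0.7017 = 33.54 mg/L, and at the critical point k_r D_c = k_1 L, so D_c = (0.315/1.49) × 33.54 = 7.091 mg/L.
x_c = v t_c = 0.123 m/s × 1.125 d × 86400 s/d = 11950 m ≈ 12.0 km.

t_c ≈ 1.12 d; D_c ≈ 7.09 mg/L; x_c ≈ 12.0 km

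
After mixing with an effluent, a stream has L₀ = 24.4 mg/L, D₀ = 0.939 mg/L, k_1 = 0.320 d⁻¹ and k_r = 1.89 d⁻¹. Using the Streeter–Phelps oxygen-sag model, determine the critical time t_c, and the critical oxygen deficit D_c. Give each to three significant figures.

t_c ≈ 0.998 d; D_c ≈ 3.00 mg/L

At the critical point dD/dt = 0, so k_1 L₀ e^(−k_1 t) = k_r D. Substituting D(t) from the Streeter–Phelps equation and solving for t gives
t_c = ln[(k_r/k_1)(1 − D₀(k_r−k_1)/(k_1 L₀))] / (k_r−k_1).
Here k_r−k_1 = 1.570 d⁻¹ and 1 − D₀(k_r−k_1)/(k_1 L₀) = 1 − 0.939×1.570/(0.320×24.4) = 0.8112, so
t_c = ln(5.906 × 0.8112) / 1.570 = 1.567 / 1.570 = 0.9979 d.
L(t_c) = L₀ e^(−k_1 t_c) = 24.4 × 0.7266 = 17.73 mg/L, and at the critical point k_r D_c = k_1 L, so D_c = (0.320/1.89) × 17.73 = 3.002 mg/L.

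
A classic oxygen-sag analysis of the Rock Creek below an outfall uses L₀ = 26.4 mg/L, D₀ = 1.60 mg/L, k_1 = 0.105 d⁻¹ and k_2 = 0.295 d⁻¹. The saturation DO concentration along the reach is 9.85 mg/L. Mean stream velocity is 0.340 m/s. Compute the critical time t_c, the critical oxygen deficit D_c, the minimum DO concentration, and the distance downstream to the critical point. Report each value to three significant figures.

t_c ≈ 4.83 d; D_c ≈ 5.66 mg/L; min DO ≈ 4.19 mg/L; x_c ≈ 142 km

t_c = [1/(k_2−k_1)] ln[(k_2/k_1)(1 − D₀(k_2−k_1)/(k_1 L₀))]
= [1/(0.295−0.105)] ln[(0.295/0.105)(1 − 1.60×0.1900/(0.105×26.4))]
= (1/0.1900) ln[2.810 × 0.8903] = 5.263 × ln(2.501) = 5.263 × 0.9169 = 4.826 d.
L(t_c) = L₀ e^(−k_1 t_c) = 26.4 × 0.6025 = 15.91 mg/L, and at the critical point k_2 D_c = k_1 L, so D_c = (0.105/0.295) × 15.91 = 5.661 mg/L.
Minimum DO = C_s − D_c = 9.85 − 5.661 = 4.189 mg/L.
x_c = v t_c = 0.340 m/s × 4.826 d × 86400 s/d = 141800 m ≈ 142 km.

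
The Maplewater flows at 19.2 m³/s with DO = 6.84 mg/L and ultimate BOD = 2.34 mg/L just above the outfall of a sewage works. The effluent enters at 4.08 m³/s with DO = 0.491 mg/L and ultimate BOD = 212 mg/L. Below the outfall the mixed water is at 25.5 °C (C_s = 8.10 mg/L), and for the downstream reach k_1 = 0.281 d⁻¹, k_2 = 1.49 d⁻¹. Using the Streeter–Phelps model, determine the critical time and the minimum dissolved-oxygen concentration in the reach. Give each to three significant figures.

Mixed DO = (19.2×6.84 + 4.08×0.491)/(19.2+4.08) = 133.3/23.28 = 5.727 mg/L.
Mixed L₀ = (19.2×2.34 + 4.08×212)/(23.28) = 909.9/23.28 = 39.08 mg/L.
Initial deficit D₀ = C_s − DO₀ = 8.10 − 5.727 = 2.373 mg/L.
t_c = (1/1.209) ln[(1.49/0.281)(1 − 2.373×1.209/(0.281×39.08))] = 0.8271 × ln(3.918) = 1.129 d.
D_c = (0.281/1.49) × 39.08 × e^(−0.281×1.129) = 0.1886 × 39.08 × 0.7281 = 5.367 mg/L.
Minimum DO = 8.10 − 5.367 = 2.733 mg/L.

t_c ≈ 1.13 d; minimum DO ≈ 2.73 mg/L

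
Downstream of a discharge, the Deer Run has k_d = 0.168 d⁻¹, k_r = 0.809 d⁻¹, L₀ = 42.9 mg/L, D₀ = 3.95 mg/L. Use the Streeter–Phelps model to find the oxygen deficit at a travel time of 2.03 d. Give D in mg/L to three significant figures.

D ≈ 6.58 mg/L

k_d L₀/(k_r−k_d) = 0.168×42.9/(0.809−0.168) = 7.207/0.6410 = 11.24 mg/L.
e^(−k_d t) = e^(−0.168×2.030) = 0.7110; e^(−k_r t) = e^(−0.809×2.030) = 0.1935.
D = 11.24 × (0.7110 − 0.1935) + 3.95 × 0.1935 = 5.818 + 0.7645 = 6.583 mg/L.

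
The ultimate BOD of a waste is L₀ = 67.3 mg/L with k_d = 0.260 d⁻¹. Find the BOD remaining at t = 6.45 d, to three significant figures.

L ≈ 12.6 mg/L

L_t = L₀ e^(−k_d t) = 67.3 × e^(−0.260×6.45) = 67.3 × 0.1869 = 12.58 mg/L.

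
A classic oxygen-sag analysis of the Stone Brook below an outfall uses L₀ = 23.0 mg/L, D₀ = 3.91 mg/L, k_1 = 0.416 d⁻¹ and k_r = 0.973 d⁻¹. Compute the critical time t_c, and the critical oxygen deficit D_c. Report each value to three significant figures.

At the critical point dD/dt = 0, so k_1 L₀ e^(−k_1 t) = k_r D. Substituting D(t) from the Streeter–Phelps equation and solving for t gives
t_c = ln[(k_r/k_1)(1 − D₀(k_r−k_1)/(k_1 L₀))] / (k_r−k_1).
Here k_r−k_1 = 0.5570 d⁻¹ and 1 − D₀(k_r−k_1)/(k_1 L₀) = 1 − 3.91×0.5570/(0.416×23.0) = 0.7724, so
t_c = ln(2.339 × 0.7724) / 0.5570 = 0.5914 / 0.5570 = 1.062 d.
D_c = (k_1/k_r) L₀ e^(−k_1 t_c) = (0.416/0.973) × 23.0 × e^(−0.416×1.062) = 0.4275 × 23.0 × 0.6429 = 6.322 mg/L.

t_c ≈ 1.06 d; D_c ≈ 6.32 mg/L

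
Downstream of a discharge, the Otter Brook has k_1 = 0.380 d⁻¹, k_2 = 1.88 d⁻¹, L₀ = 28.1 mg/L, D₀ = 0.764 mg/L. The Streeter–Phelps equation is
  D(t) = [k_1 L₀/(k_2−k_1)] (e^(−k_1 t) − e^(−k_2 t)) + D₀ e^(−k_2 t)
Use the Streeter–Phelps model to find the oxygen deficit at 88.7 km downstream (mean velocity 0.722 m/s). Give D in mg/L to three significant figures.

D ≈ 3.71 mg/L

Travel time t = x/v = 88.7 km / (0.722 m/s) = 88700 m / 0.722 m/s = 122900 s = 1.422 d.
k_1 L₀/(k_2−k_1) = 0.380×28.1/(1.88−0.380) = 10.68/1.500 = 7.119 mg/L.
e^(−k_1 t) = e^(−0.380×1.422) = 0.5826; e^(−k_2 t) = e^(−1.88×1.422) = 0.06903.
D = 7.119 × (0.5826 − 0.06903) + 0.764 × 0.06903 = 3.656 + 0.05274 = 3.708 mg/L.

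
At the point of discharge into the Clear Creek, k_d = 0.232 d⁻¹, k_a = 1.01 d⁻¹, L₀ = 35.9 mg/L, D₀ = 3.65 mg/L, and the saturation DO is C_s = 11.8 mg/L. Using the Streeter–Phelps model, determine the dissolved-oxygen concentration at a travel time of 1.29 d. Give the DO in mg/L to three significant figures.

k_d L₀/(k_a−k_d) = 0.232×35.9/(1.01−0.232) = 8.329/0.7780 = 10.71 mg/L.
e^(−k_d t) = e^(−0.232×1.290) = 0.7414; e^(−k_a t) = e^(−1.01×1.290) = 0.2717.
D = 10.71 × (0.7414 − 0.2717) + 3.65 × 0.2717 = 5.027 + 0.9919 = 6.019 mg/L.
DO = C_s − D = 11.8 − 6.019 = 5.781 mg/L.

DO ≈ 5.78 mg/L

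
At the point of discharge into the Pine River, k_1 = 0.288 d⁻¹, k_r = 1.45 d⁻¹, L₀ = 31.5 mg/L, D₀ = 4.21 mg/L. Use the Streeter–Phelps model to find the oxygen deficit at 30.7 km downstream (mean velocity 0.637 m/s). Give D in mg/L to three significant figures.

D ≈ 5.05 mg/L

Travel time t = x/v = 30.7 km / (0.637 m/s) = 30700 m / 0.637 m/s = 48190 s = 0.5578 d.
k_1 L₀/(k_r−k_1) = 0.288×31.5/(1.45−0.288) = 9.072/1.162 = 7.807 mg/L.
e^(−k_1 t) = e^(−0.288×0.5578) = 0.8516; e^(−k_r t) = e^(−1.45×0.5578) = 0.4454.
D = 7.807 × (0.8516 − 0.4454) + 4.21 × 0.4454 = 3.171 + 1.875 = 5.046 mg/L.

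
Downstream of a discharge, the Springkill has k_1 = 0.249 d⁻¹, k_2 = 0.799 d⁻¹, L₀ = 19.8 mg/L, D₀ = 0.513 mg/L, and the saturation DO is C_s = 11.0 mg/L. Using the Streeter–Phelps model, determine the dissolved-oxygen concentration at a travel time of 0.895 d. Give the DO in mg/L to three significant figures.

DO ≈ 7.96 mg/L

k_1 L₀/(k_2−k_1) = 0.249×19.8/(0.799−0.249) = 4.930/0.5500 = 8.964 mg/L.
e^(−k_1 t) = e^(−0.249×0.8950) = 0.8002; e^(−k_2 t) = e^(−0.799×0.8950) = 0.4891.
D = 8.964 × (0.8002 − 0.4891) + 0.513 × 0.4891 = 2.789 + 0.2509 = 3.040 mg/L.
DO = C_s − D = 11.0 − 3.040 = 7.960 mg/L.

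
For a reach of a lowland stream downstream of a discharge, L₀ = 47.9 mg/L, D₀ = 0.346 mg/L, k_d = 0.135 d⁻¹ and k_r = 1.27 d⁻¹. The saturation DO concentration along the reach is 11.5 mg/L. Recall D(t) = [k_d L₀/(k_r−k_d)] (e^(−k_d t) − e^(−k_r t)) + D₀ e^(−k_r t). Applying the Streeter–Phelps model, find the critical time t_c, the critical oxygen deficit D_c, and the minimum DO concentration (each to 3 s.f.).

t_c ≈ 1.92 d; D_c ≈ 3.93 mg/L; min DO ≈ 7.57 mg/L

At the critical point dD/dt = 0, so k_d L₀ e^(−k_d t) = k_r D. Substituting D(t) from the Streeter–Phelps equation and solving for t gives
t_c = ln[(k_r/k_d)(1 − D₀(k_r−k_d)/(k_d L₀))] / (k_r−k_d).
Here k_r−k_d = 1.135 d⁻¹ and 1 − D₀(k_r−k_d)/(k_d L₀) = 1 − 0.346×1.135/(0.135×47.9) = 0.9393, so
t_c = ln(9.407 × 0.9393) / 1.135 = 2.179 / 1.135 = 1.920 d.
L(t_c) = L₀ e^(−k_d t_c) = 47.9 × 0.7717 = 36.96 mg/L, and at the critical point k_r D_c = k_d L, so D_c = (0.135/1.27) × 36.96 = 3.929 mg/L.
Minimum DO = C_s − D_c = 11.5 − 3.929 = 7.571 mg/L.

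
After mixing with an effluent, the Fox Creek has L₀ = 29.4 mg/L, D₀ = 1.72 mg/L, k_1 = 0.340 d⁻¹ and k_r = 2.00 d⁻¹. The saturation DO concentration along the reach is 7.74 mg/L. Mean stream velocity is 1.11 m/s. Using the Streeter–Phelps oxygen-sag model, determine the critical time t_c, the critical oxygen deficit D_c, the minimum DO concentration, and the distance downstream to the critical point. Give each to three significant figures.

t_c ≈ 0.865 d; D_c ≈ 3.72 mg/L; min DO ≈ 4.02 mg/L; x_c ≈ 82.9 km

With k_r/k_1 = 5.882 and 1 − D₀(k_r−k_1)/(k_1 L₀) = 0.7144,
t_c = ln(5.882 × 0.7144) / (2.00 − 0.340) = ln(4.202) / 1.660 = 1.436/1.660 = 0.8648 d.
L(t_c) = L₀ e^(−k_1 t_c) = 29.4 × 0.7452 = 21.91 mg/L, and at the critical point k_r D_c = k_1 L, so D_c = (0.340/2.00) × 21.91 = 3.725 mg/L.
Minimum DO = C_s − D_c = 7.74 − 3.725 = 4.015 mg/L.
x_c = v t_c = 1.11 m/s × 0.8648 d × 86400 s/d = 82940 m ≈ 82.9 km.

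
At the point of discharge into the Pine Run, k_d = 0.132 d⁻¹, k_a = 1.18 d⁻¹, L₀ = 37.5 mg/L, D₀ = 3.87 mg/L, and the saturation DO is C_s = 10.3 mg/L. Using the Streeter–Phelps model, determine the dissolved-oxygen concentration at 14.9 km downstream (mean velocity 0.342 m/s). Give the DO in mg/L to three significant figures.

DO ≈ 6.35 mg/L

Travel time t = x/v = 14.9 km / (0.342 m/s) = 14900 m / 0.342 m/s = 43570 s = 0.5043 d.
k_d L₀/(k_a−k_d) = 0.132×37.5/(1.18−0.132) = 4.950/1.048 = 4.723 mg/L.
e^(−k_d t) = e^(−0.132×0.5043) = 0.9356; e^(−k_a t) = e^(−1.18×0.5043) = 0.5516.
D = 4.723 × (0.9356 − 0.5516) + 3.87 × 0.5516 = 1.814 + 2.135 = 3.948 mg/L.
DO = C_s − D = 10.3 − 3.948 = 6.352 mg/L.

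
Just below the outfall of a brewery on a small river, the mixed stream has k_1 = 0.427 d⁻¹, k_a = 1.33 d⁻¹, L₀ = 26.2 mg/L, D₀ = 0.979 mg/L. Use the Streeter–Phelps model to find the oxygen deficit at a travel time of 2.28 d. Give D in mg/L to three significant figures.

D ≈ 4.13 mg/L

k_1 L₀/(k_a−k_1) = 0.427×26.2/(1.33−0.427) = 11.19/0.9030 = 12.39 mg/L.
e^(−k_1 t) = e^(−0.427×2.280) = 0.3777; e^(−k_a t) = e^(−1.33×2.280) = 0.04820.
D = 12.39 × (0.3777 − 0.04820) + 0.979 × 0.04820 = 4.083 + 0.04719 = 4.130 mg/L.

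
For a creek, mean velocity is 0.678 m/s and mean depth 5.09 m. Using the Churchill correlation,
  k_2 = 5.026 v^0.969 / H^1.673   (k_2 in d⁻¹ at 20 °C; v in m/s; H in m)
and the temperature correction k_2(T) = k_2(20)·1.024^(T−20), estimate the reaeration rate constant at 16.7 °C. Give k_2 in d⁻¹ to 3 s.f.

k_2 ≈ 0.210 d⁻¹

k_2(20) = 5.026 × 0.678^0.969 / 5.09^1.673 = 5.026 × 0.6862 / 15.22 = 0.2266 d⁻¹.
k_2(16.7) = 0.2266 × 1.024^(16.7−20) = 0.2266 × 0.9247 = 0.2096 d⁻¹.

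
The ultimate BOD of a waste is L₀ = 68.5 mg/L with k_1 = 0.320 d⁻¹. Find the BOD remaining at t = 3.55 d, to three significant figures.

L_t = L₀ e^(−k_1 t) = 68.5 × e^(−0.320×3.55) = 68.5 × 0.3211 = 22.00 mg/L.

L ≈ 22.0 mg/L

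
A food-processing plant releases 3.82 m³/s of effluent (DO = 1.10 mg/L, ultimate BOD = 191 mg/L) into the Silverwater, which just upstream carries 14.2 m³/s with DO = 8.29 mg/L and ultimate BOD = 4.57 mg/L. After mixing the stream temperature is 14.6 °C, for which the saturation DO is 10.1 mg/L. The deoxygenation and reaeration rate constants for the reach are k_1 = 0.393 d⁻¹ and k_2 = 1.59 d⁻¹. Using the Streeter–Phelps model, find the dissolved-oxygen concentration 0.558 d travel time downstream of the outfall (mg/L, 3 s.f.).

DO ≈ 3.06 mg/L

Mixed DO = (14.2×8.29 + 3.82×1.10)/(14.2+3.82) = 121.9/18.02 = 6.766 mg/L.
Mixed L₀ = (14.2×4.57 + 3.82×191)/(18.02) = 794.5/18.02 = 44.09 mg/L.
Initial deficit D₀ = C_s − DO₀ = 10.1 − 6.766 = 3.334 mg/L.
D(0.558) = [0.393×44.09/(1.59−0.393)](e^(−0.393×0.558) − e^(−1.59×0.558)) + 3.334 e^(−1.59×0.558)
= 14.48 × (0.8031 − 0.4118) + 3.334 × 0.4118 = 7.037 mg/L.
DO = 10.1 − 7.037 = 3.063 mg/L.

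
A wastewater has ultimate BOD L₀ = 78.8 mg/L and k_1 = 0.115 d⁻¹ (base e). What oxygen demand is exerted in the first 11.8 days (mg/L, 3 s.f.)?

y ≈ 58.5 mg/L

y_t = L₀(1 − e^(−k_1 t)) = 78.8 × (1 − e^(−0.115×11.8))
= 78.8 × (1 − 0.2574) = 78.8 × 0.7426 = 58.51 mg/L.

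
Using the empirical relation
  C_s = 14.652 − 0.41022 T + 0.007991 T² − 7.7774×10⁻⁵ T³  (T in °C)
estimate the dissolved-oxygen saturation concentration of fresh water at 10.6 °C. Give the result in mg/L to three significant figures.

C_s = 14.652 − 0.41022×10.6 + 0.007991×10.6² − 7.7774×10⁻⁵×10.6³ = 11.11 mg/L.

C_s ≈ 11.1 mg/L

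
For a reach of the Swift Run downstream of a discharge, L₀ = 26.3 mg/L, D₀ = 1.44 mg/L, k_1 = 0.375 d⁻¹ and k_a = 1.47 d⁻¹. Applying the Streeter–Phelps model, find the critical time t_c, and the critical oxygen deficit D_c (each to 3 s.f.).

t_c = [1/(k_a−k_1)] ln[(k_a/k_1)(1 − D₀(k_a−k_1)/(k_1 L₀))]
= [1/(1.47−0.375)] ln[(1.47/0.375)(1 − 1.44×1.095/(0.375×26.3))]
= (1/1.095) ln[3.920 × 0.8401] = 0.9132 × ln(3.293) = 0.9132 × 1.192 = 1.088 d.
D_c = (k_1/k_a) L₀ e^(−k_1 t_c) = (0.375/1.47) × 26.3 × e^(−0.375×1.088) = 0.2551 × 26.3 × 0.6649 = 4.461 mg/L.

t_c ≈ 1.09 d; D_c ≈ 4.46 mg/L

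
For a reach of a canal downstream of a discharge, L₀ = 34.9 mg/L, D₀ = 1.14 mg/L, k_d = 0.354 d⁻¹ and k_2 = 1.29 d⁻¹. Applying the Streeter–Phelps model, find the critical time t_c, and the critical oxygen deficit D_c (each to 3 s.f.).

t_c ≈ 1.29 d; D_c ≈ 6.08 mg/L

With k_2/k_d = 3.644 and 1 − D₀(k_2−k_d)/(k_d L₀) = 0.9136,
t_c = ln(3.644 × 0.9136) / (1.29 − 0.354) = ln(3.329) / 0.9360 = 1.203/0.9360 = 1.285 d.
D_c = (k_d/k_2) L₀ e^(−k_d t_c) = (0.354/1.29) × 34.9 × e^(−0.354×1.285) = 0.2744 × 34.9 × 0.6345 = 6.077 mg/L.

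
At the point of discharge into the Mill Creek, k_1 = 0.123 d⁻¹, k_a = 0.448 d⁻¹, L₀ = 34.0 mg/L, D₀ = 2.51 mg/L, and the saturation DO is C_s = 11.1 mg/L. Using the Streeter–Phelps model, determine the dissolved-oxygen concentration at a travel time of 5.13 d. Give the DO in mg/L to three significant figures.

k_1 L₀/(k_a−k_1) = 0.123×34.0/(0.448−0.123) = 4.182/0.3250 = 12.87 mg/L.
e^(−k_1 t) = e^(−0.123×5.130) = 0.5321; e^(−k_a t) = e^(−0.448×5.130) = 0.1004.
D = 12.87 × (0.5321 − 0.1004) + 2.51 × 0.1004 = 5.554 + 0.2521 = 5.806 mg/L.
DO = C_s − D = 11.1 − 5.806 = 5.294 mg/L.

DO ≈ 5.29 mg/L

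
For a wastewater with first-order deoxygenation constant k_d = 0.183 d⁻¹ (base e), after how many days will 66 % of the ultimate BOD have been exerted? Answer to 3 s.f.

y/L₀ = 1 − e^(−k_d t) = 0.66 ⇒ e^(−k_d t) = 0.340
t = −ln(0.340) / 0.183 = 1.079 / 0.183 = 5.895 d.

t ≈ 5.90 d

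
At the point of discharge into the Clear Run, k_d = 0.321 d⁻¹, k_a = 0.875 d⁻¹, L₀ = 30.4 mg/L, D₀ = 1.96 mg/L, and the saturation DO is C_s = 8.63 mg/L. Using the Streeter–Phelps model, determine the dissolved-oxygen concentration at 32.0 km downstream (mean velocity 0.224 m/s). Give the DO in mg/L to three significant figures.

Travel time t = x/v = 32.0 km / (0.224 m/s) = 32000 m / 0.224 m/s = 142900 s = 1.653 d.
k_d L₀/(k_a−k_d) = 0.321×30.4/(0.875−0.321) = 9.758/0.5540 = 17.61 mg/L.
e^(−k_d t) = e^(−0.321×1.653) = 0.5882; e^(−k_a t) = e^(−0.875×1.653) = 0.2353.
D = 17.61 × (0.5882 − 0.2353) + 1.96 × 0.2353 = 6.215 + 0.4613 = 6.676 mg/L.
DO = C_s − D = 8.63 − 6.676 = 1.954 mg/L.

DO ≈ 1.95 mg/L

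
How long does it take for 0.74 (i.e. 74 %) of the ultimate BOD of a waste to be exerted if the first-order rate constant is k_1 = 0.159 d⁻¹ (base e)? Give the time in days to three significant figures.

t ≈ 8.47 d

y/L₀ = 1 − e^(−k_1 t) = 0.74 ⇒ e^(−k_1 t) = 0.260
t = −ln(0.260) / 0.159 = 1.347 / 0.159 = 8.472 d.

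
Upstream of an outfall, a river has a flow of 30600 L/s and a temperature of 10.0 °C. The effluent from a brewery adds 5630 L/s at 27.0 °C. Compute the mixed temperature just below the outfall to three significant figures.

12.6 °C

Flow-weighted mixing: C = (Q_r C_r + Q_w C_w)/(Q_r + Q_w)
= (30600×10.0 + 5630×27.0)/(30600 + 5630) = 458000/36230 = 12.64 °C.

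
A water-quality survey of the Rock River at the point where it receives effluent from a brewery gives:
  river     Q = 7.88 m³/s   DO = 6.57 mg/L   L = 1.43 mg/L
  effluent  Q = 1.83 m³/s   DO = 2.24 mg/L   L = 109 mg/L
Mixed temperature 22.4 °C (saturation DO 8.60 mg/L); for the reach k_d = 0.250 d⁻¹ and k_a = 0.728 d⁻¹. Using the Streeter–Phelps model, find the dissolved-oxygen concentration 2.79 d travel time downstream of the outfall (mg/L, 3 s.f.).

DO ≈ 4.06 mg/L

Mixed DO = (7.88×6.57 + 1.83×2.24)/(7.88+1.83) = 55.87/9.710 = 5.754 mg/L.
Mixed L₀ = (7.88×1.43 + 1.83×109)/(9.710) = 210.7/9.710 = 21.70 mg/L.
Initial deficit D₀ = C_s − DO₀ = 8.60 − 5.754 = 2.846 mg/L.
D(2.79) = [0.250×21.70/(0.728−0.250)](e^(−0.250×2.79) − e^(−0.728×2.79)) + 2.846 e^(−0.728×2.79)
= 11.35 × (0.4978 − 0.1312) + 2.846 × 0.1312 = 4.535 mg/L.
DO = 8.60 − 4.535 = 4.065 mg/L.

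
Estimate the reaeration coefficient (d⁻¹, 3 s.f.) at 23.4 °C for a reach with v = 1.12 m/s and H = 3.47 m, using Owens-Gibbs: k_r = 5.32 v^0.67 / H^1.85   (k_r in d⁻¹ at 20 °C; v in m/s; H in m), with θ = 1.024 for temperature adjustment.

k_r ≈ 0.623 d⁻¹

k_r(20) = 5.32 × 1.12^0.67 / 3.47^1.85 = 5.32 × 1.079 / 9.991 = 0.5745 d⁻¹.
k_r(23.4) = 0.5745 × 1.024^(23.4−20) = 0.5745 × 1.084 = 0.6227 d⁻¹.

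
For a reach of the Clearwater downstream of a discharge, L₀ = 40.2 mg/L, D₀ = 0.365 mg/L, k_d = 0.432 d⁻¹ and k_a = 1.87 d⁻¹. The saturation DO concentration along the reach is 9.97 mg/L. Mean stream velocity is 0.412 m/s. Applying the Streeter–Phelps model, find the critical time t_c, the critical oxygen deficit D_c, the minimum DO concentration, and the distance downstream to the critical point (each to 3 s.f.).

With k_a/k_d = 4.329 and 1 − D₀(k_a−k_d)/(k_d L₀) = 0.9698,
t_c = ln(4.329 × 0.9698) / (1.87 − 0.432) = ln(4.198) / 1.438 = 1.435/1.438 = 0.9976 d.
D_c = (k_d/k_a) L₀ e^(−k_d t_c) = (0.432/1.87) × 40.2 × e^(−0.432×0.9976) = 0.2310 × 40.2 × 0.6499 = 6.035 mg/L.
Minimum DO = C_s − D_c = 9.97 − 6.035 = 3.935 mg/L.
x_c = v t_c = 0.412 m/s × 0.9976 d × 86400 s/d = 35510 m ≈ 35.5 km.

t_c ≈ 0.998 d; D_c ≈ 6.04 mg/L; min DO ≈ 3.93 mg/L; x_c ≈ 35.5 km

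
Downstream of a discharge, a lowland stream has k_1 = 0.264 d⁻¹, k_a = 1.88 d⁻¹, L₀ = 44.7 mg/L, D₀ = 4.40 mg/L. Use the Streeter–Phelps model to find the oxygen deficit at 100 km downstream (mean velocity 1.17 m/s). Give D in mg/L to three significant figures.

Travel time t = x/v = 100 km / (1.17 m/s) = 100000 m / 1.17 m/s = 85470 s = 0.9892 d.
k_1 L₀/(k_a−k_1) = 0.264×44.7/(1.88−0.264) = 11.80/1.616 = 7.302 mg/L.
e^(−k_1 t) = e^(−0.264×0.9892) = 0.7702; e^(−k_a t) = e^(−1.88×0.9892) = 0.1557.
D = 7.302 × (0.7702 − 0.1557) + 4.40 × 0.1557 = 4.487 + 0.6851 = 5.172 mg/L.

D ≈ 5.17 mg/L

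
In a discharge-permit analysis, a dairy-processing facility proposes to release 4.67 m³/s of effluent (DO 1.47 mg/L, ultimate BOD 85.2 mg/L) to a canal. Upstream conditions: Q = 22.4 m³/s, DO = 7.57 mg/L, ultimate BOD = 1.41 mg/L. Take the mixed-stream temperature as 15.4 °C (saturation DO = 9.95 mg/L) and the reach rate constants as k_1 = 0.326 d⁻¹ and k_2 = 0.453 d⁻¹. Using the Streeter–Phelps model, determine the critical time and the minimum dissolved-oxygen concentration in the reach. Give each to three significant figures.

t_c ≈ 1.90 d; minimum DO ≈ 3.80 mg/L

Mixed DO = (22.4×7.57 + 4.67×1.47)/(22.4+4.67) = 176.4/27.07 = 6.518 mg/L.
Mixed L₀ = (22.4×1.41 + 4.67×85.2)/(27.07) = 429.5/27.07 = 15.87 mg/L.
Initial deficit D₀ = C_s − DO₀ = 9.95 − 6.518 = 3.432 mg/L.
t_c = (1/0.1270) ln[(0.453/0.326)(1 − 3.432×0.1270/(0.326×15.87))] = 7.874 × ln(1.272) = 1.897 d.
D_c = (0.326/0.453) × 15.87 × e^(−0.326×1.897) = 0.7196 × 15.87 × 0.5388 = 6.151 mg/L.
Minimum DO = 9.95 − 6.151 = 3.799 mg/L.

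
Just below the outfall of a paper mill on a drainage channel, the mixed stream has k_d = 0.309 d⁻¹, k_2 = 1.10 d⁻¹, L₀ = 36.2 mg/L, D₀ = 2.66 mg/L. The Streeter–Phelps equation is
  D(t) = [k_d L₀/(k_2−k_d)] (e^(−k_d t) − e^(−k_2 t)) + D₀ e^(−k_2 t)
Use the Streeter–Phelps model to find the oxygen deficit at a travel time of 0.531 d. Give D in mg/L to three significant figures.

D ≈ 5.60 mg/L

k_d L₀/(k_2−k_d) = 0.309×36.2/(1.10−0.309) = 11.19/0.7910 = 14.14 mg/L.
e^(−k_d t) = e^(−0.309×0.5310) = 0.8487; e^(−k_2 t) = e^(−1.10×0.5310) = 0.5576.
D = 14.14 × (0.8487 − 0.5576) + 2.66 × 0.5576 = 4.116 + 1.483 = 5.599 mg/L.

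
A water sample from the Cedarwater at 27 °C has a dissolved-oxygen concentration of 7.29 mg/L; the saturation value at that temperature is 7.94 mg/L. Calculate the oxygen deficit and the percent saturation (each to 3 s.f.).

D = C_s − C = 7.94 − 7.29 = 0.650 mg/L.
% saturation = 7.29/7.94 × 100 = 91.8 %.

D ≈ 0.650 mg/L; 91.8 % saturation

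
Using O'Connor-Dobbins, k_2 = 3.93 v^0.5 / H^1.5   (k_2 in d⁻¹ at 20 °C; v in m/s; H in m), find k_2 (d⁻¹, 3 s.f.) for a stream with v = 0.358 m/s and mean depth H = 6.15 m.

k_2 = 3.93 × 0.358^0.5 / 6.15^1.5 = 3.93 × 0.5983 / 15.25 = 0.1542 d⁻¹.

k_2 ≈ 0.154 d⁻¹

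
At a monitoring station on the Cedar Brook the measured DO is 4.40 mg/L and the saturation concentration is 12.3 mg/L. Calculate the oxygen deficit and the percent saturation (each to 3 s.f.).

D = C_s − C = 12.3 − 4.40 = 7.90 mg/L.
% saturation = 4.40/12.3 × 100 = 35.8 %.

D ≈ 7.90 mg/L; 35.8 % saturation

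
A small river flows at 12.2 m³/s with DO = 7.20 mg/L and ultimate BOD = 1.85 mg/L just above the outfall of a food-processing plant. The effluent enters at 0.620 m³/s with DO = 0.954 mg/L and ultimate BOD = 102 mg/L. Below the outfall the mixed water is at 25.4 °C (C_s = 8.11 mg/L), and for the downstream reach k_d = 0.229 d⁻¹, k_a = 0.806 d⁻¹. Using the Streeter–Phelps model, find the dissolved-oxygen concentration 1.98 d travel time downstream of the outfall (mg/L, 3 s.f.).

DO ≈ 6.71 mg/L

Mixed DO = (12.2×7.20 + 0.620×0.954)/(12.2+0.620) = 88.43/12.82 = 6.898 mg/L.
Mixed L₀ = (12.2×1.85 + 0.620×102)/(12.82) = 85.81/12.82 = 6.693 mg/L.
Initial deficit D₀ = C_s − DO₀ = 8.11 − 6.898 = 1.212 mg/L.
D(1.98) = [0.229×6.693/(0.806−0.229)](e^(−0.229×1.98) − e^(−0.806×1.98)) + 1.212 e^(−0.806×1.98)
= 2.656 × (0.6355 − 0.2027) + 1.212 × 0.2027 = 1.395 mg/L.
DO = 8.11 − 1.395 = 6.715 mg/L.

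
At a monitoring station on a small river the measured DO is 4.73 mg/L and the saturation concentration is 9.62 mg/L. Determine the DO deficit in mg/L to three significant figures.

D ≈ 4.89 mg/L

D = C_s − C = 9.62 − 4.73 = 4.89 mg/L.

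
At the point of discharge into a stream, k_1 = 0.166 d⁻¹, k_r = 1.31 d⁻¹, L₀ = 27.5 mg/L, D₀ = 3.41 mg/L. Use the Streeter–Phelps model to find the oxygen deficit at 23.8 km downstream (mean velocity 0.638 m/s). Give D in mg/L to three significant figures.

Travel time t = x/v = 23.8 km / (0.638 m/s) = 23800 m / 0.638 m/s = 37300 s = 0.4318 d.
k_1 L₀/(k_r−k_1) = 0.166×27.5/(1.31−0.166) = 4.565/1.144 = 3.990 mg/L.
e^(−k_1 t) = e^(−0.166×0.4318) = 0.9308; e^(−k_r t) = e^(−1.31×0.4318) = 0.5680.
D = 3.990 × (0.9308 − 0.5680) + 3.41 × 0.5680 = 1.448 + 1.937 = 3.385 mg/L.

D ≈ 3.38 mg/L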